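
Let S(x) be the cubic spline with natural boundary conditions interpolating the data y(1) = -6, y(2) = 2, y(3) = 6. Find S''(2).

Put M_i = S'' at the i-th knot. Here h = (1, 1) and Δ = (8, 4), so the interior equations h_(i-1)·M_(i-1) + 2(h_(i-1)+h_i)·M_i + h_i·M_(i+1) = 6(Δ_i − Δ_(i-1)) read
  1·M_0 + 4·M_1 + 1·M_2 = 6(Δ_1 - Δ_0) = -24
Natural end conditions: M_0 = M_2 = 0.
Forward elimination and back-substitution give M_0 = 0, M_1 = -6, M_2 = 0.

-6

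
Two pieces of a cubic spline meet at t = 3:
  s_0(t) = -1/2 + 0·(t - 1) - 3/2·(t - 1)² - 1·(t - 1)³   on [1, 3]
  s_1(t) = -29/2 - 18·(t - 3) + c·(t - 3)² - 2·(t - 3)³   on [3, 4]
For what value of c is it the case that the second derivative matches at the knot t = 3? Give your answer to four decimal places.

-7.5000

s_0''(t) = -3 - 6·(t - 1), so s_0''(3) = -15. On the right, s_1''(3) = 2c, so c = -15/2.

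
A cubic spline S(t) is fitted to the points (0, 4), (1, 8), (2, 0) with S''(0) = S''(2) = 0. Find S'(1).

-2

Put M_i = S'' at the i-th knot. Here h = (1, 1) and Δ = (4, -8), so the interior equations h_(i-1)·M_(i-1) + 2(h_(i-1)+h_i)·M_i + h_i·M_(i+1) = 6(Δ_i − Δ_(i-1)) read
  1·M_0 + 4·M_1 + 1·M_2 = 6(Δ_1 - Δ_0) = -72
Natural end conditions: M_0 = M_2 = 0.
Solving the tridiagonal system: M_0 = 0, M_1 = -18, M_2 = 0.
On [1, 2], S'(t) = b_1 + 2c_1·(t - 1) + 3d_1·(t - 1)² with b_1 = Δ_1 - h_1(2M_1 + M_2)/6 = -2, c_1 = M_1/2 = -9, d_1 = (M_2 - M_1)/(6h_1) = 3. So S'(1) = -2.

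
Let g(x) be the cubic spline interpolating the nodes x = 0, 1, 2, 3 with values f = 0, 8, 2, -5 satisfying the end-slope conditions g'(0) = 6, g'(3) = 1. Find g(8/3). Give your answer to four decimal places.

With m_i denoting the second derivative at x_i, h_i = 1, 1, 1, and Δ_i = (y_(i+1) − y_i)/h_i = 8, -6, -7:
  1·m_0 + 4·m_1 + 1·m_2 = 6(Δ_1 - Δ_0) = -84
  1·m_1 + 4·m_2 + 1·m_3 = 6(Δ_2 - Δ_1) = -6
Clamped end conditions give two more equations: 2h_0·m_0 + h_0·m_1 = 6(Δ_0 - g'(0)) = 12 and h_2·m_2 + 2h_2·m_3 = 6(g'(3) - Δ_2) = 48.
Hence m_0 = 56/3, m_1 = -76/3, m_2 = -4/3, m_3 = 74/3.
On [2, 3], g(x) = 2 - 32/3·(x - 2) - 2/3·(x - 2)² + 13/3·(x - 2)³.
With (x - 2) = 2/3: g(8/3) = -334/81.

-4.1235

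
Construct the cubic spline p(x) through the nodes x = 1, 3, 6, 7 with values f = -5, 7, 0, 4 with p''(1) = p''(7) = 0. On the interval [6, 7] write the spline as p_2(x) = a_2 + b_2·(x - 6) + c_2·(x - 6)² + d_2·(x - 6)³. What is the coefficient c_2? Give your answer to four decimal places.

3.7324

Let M_i = p''(x_i). Step sizes h_i = 2, 3, 1; slopes of the chords Δ_i = (y_(i+1) - y_i)/h_i = 6, -7/3, 4.
  2·M_0 + 10·M_1 + 3·M_2 = 6(Δ_1 - Δ_0) = -50
  3·M_1 + 8·M_2 + 1·M_3 = 6(Δ_2 - Δ_1) = 38
Natural end conditions: M_0 = M_3 = 0.
Hence M_0 = 0, M_1 = -514/71, M_2 = 530/71, M_3 = 0.
On [6, 7], with p_2(x) = a_2 + b_2·(x - 6) + c_2·(x - 6)² + d_2·(x - 6)³: c_2 = M_2/2 = 265/71, d_2 = (M_3 - M_2)/(6h_2) = -265/213, b_2 = Δ_2 - h_2(2M_2 + M_3)/6 = 322/213.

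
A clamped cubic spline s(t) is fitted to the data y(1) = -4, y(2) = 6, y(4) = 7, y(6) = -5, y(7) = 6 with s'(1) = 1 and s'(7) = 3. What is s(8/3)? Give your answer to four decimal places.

10.9978

Let M_i = s''(x_i). Step sizes h_i = 1, 2, 2, 1; slopes of the chords Δ_i = (y_(i+1) - y_i)/h_i = 10, 1/2, -6, 11.
  1·M_0 + 6·M_1 + 2·M_2 = 6(Δ_1 - Δ_0) = -57
  2·M_1 + 8·M_2 + 2·M_3 = 6(Δ_2 - Δ_1) = -39
  2·M_2 + 6·M_3 + 1·M_4 = 6(Δ_3 - Δ_2) = 102
Clamped end conditions give two more equations: 2h_0·M_0 + h_0·M_1 = 6(Δ_0 - s'(1)) = 54 and h_3·M_3 + 2h_3·M_4 = 6(s'(7) - Δ_3) = -48.
Solving the tridiagonal system: M_0 = 4373/132, M_1 = -809/66, M_2 = -199/24, M_3 = 1711/66, M_4 = -4879/132.
On [2, 4], s(t) = 6 + 3019/264·(t - 2) - 809/132·(t - 2)² + 349/1056·(t - 2)³.
With (t - 2) = 2/3: s(8/3) = 9799/891.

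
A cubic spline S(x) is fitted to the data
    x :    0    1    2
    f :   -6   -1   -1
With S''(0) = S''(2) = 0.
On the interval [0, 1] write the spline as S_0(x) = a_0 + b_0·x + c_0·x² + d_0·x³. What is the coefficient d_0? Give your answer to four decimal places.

Put m_i = S'' at the i-th knot. Here h = (1, 1) and Δ = (5, 0), so the interior equations h_(i-1)·m_(i-1) + 2(h_(i-1)+h_i)·m_i + h_i·m_(i+1) = 6(Δ_i − Δ_(i-1)) read
  1·m_0 + 4·m_1 + 1·m_2 = 6(Δ_1 - Δ_0) = -30
Natural end conditions: m_0 = m_2 = 0.
Hence m_0 = 0, m_1 = -15/2, m_2 = 0.
On [0, 1], with S_0(x) = a_0 + b_0·x + c_0·x² + d_0·x³: c_0 = m_0/2 = 0, d_0 = (m_1 - m_0)/(6h_0) = -5/4, b_0 = Δ_0 - h_0(2m_0 + m_1)/6 = 25/4.

-1.2500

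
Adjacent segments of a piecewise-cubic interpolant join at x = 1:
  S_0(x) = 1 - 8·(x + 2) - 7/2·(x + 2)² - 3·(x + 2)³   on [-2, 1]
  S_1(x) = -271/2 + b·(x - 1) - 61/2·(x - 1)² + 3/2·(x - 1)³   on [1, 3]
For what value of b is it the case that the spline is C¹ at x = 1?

S_0'(x) = -8 - 7·(x + 2) - 9·(x + 2)², so S_0'(1) = -110. On the right, S_1'(1) = b, so b = -110.

-110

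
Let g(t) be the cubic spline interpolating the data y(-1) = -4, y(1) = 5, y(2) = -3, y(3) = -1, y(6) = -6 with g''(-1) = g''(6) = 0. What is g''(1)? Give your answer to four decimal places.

-15.8820

Write σ_i for g''(x_i). With h_i = 2, 1, 1, 3 and divided differences Δ_i = 9/2, -8, 2, -5/3, the continuity of g' gives the tridiagonal system
  2·σ_0 + 6·σ_1 + 1·σ_2 = 6(Δ_1 - Δ_0) = -75
  1·σ_1 + 4·σ_2 + 1·σ_3 = 6(Δ_2 - Δ_1) = 60
  1·σ_2 + 8·σ_3 + 3·σ_4 = 6(Δ_3 - Δ_2) = -22
Natural end conditions: σ_0 = σ_4 = 0.
Forward elimination and back-substitution give σ_0 = 0, σ_1 = -2827/178, σ_2 = 1806/89, σ_3 = -941/178, σ_4 = 0.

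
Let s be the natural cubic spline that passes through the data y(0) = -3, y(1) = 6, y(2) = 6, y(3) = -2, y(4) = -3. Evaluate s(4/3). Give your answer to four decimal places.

7.2698

Put σ_i = s'' at the i-th knot. Here h = (1, 1, 1, 1) and Δ = (9, 0, -8, -1), so the interior equations h_(i-1)·σ_(i-1) + 2(h_(i-1)+h_i)·σ_i + h_i·σ_(i+1) = 6(Δ_i − Δ_(i-1)) read
  1·σ_0 + 4·σ_1 + 1·σ_2 = 6(Δ_1 - Δ_0) = -54
  1·σ_1 + 4·σ_2 + 1·σ_3 = 6(Δ_2 - Δ_1) = -48
  1·σ_2 + 4·σ_3 + 1·σ_4 = 6(Δ_3 - Δ_2) = 42
Natural end conditions: σ_0 = σ_4 = 0.
Solving the tridiagonal system: σ_0 = 0, σ_1 = -72/7, σ_2 = -90/7, σ_3 = 96/7, σ_4 = 0.
On [1, 2], s(x) = 6 + 39/7·(x - 1) - 36/7·(x - 1)² - 3/7·(x - 1)³.
With (x - 1) = 1/3: s(4/3) = 458/63.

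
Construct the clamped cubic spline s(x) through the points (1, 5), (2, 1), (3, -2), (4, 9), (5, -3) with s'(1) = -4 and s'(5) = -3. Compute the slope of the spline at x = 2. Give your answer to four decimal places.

With M_i denoting the second derivative at x_i, h_i = 1, 1, 1, 1, and Δ_i = (y_(i+1) − y_i)/h_i = -4, -3, 11, -12:
  1·M_0 + 4·M_1 + 1·M_2 = 6(Δ_1 - Δ_0) = 6
  1·M_1 + 4·M_2 + 1·M_3 = 6(Δ_2 - Δ_1) = 84
  1·M_2 + 4·M_3 + 1·M_4 = 6(Δ_3 - Δ_2) = -138
Clamped end conditions give two more equations: 2h_0·M_0 + h_0·M_1 = 6(Δ_0 - s'(1)) = 0 and h_3·M_3 + 2h_3·M_4 = 6(s'(5) - Δ_3) = 54.
Forward elimination and back-substitution give M_0 = 127/28, M_1 = -127/14, M_2 = 151/4, M_3 = -811/14, M_4 = 1567/28.
On [2, 3], s'(x) = b_1 + 2c_1·(x - 2) + 3d_1·(x - 2)² with b_1 = Δ_1 - h_1(2M_1 + M_2)/6 = -351/56, c_1 = M_1/2 = -127/28, d_1 = (M_2 - M_1)/(6h_1) = 437/56. So s'(2) = -351/56.

-6.2679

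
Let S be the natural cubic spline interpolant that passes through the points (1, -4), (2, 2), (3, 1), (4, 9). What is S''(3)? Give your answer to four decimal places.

17.2000

Let m_i = S''(x_i). Step sizes h_i = 1, 1, 1; slopes of the chords Δ_i = (y_(i+1) - y_i)/h_i = 6, -1, 8.
  1·m_0 + 4·m_1 + 1·m_2 = 6(Δ_1 - Δ_0) = -42
  1·m_1 + 4·m_2 + 1·m_3 = 6(Δ_2 - Δ_1) = 54
Natural end conditions: m_0 = m_3 = 0.
Solving: m_0 = 0, m_1 = -74/5, m_2 = 86/5, m_3 = 0.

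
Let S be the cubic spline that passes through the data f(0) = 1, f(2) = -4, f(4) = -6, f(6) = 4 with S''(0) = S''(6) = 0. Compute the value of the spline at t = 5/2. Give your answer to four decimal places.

With M_i denoting the second derivative at x_i, h_i = 2, 2, 2, and Δ_i = (y_(i+1) − y_i)/h_i = -5/2, -1, 5:
  2·M_0 + 8·M_1 + 2·M_2 = 6(Δ_1 - Δ_0) = 9
  2·M_1 + 8·M_2 + 2·M_3 = 6(Δ_2 - Δ_1) = 36
Natural end conditions: M_0 = M_3 = 0.
Solving the tridiagonal system: M_0 = 0, M_1 = 0, M_2 = 9/2, M_3 = 0.
On [2, 4], S(t) = -4 - 5/2·(t - 2) + 0·(t - 2)² + 3/8·(t - 2)³.
With (t - 2) = 1/2: S(5/2) = -333/64.

-5.2031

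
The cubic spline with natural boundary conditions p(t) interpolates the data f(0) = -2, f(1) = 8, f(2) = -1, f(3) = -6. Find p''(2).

Put σ_i = p'' at the i-th knot. Here h = (1, 1, 1) and Δ = (10, -9, -5), so the interior equations h_(i-1)·σ_(i-1) + 2(h_(i-1)+h_i)·σ_i + h_i·σ_(i+1) = 6(Δ_i − Δ_(i-1)) read
  1·σ_0 + 4·σ_1 + 1·σ_2 = 6(Δ_1 - Δ_0) = -114
  1·σ_1 + 4·σ_2 + 1·σ_3 = 6(Δ_2 - Δ_1) = 24
Natural end conditions: σ_0 = σ_3 = 0.
Forward elimination and back-substitution give σ_0 = 0, σ_1 = -32, σ_2 = 14, σ_3 = 0.

14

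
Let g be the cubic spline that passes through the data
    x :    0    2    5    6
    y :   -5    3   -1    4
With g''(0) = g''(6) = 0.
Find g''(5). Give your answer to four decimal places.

6.7042

Let M_i = g''(x_i). Step sizes h_i = 2, 3, 1; slopes of the chords Δ_i = (y_(i+1) - y_i)/h_i = 4, -4/3, 5.
  2·M_0 + 10·M_1 + 3·M_2 = 6(Δ_1 - Δ_0) = -32
  3·M_1 + 8·M_2 + 1·M_3 = 6(Δ_2 - Δ_1) = 38
Natural end conditions: M_0 = M_3 = 0.
Forward elimination and back-substitution give M_0 = 0, M_1 = -370/71, M_2 = 476/71, M_3 = 0.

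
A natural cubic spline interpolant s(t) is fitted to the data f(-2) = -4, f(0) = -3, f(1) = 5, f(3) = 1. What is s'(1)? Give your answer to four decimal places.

5.7143

Write M_i for s''(x_i). With h_i = 2, 1, 2 and divided differences Δ_i = 1/2, 8, -2, the continuity of s' gives the tridiagonal system
  2·M_0 + 6·M_1 + 1·M_2 = 6(Δ_1 - Δ_0) = 45
  1·M_1 + 6·M_2 + 2·M_3 = 6(Δ_2 - Δ_1) = -60
Natural end conditions: M_0 = M_3 = 0.
Solving the tridiagonal system: M_0 = 0, M_1 = 66/7, M_2 = -81/7, M_3 = 0.
On [1, 3], s'(t) = b_2 + 2c_2·(t - 1) + 3d_2·(t - 1)² with b_2 = Δ_2 - h_2(2M_2 + M_3)/6 = 40/7, c_2 = M_2/2 = -81/14, d_2 = (M_3 - M_2)/(6h_2) = 27/28. So s'(1) = 40/7.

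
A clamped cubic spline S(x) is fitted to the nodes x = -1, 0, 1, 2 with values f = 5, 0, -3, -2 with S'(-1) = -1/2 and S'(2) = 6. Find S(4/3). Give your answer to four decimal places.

Let σ_i = S''(x_i). Step sizes h_i = 1, 1, 1; slopes of the chords Δ_i = (y_(i+1) - y_i)/h_i = -5, -3, 1.
  1·σ_0 + 4·σ_1 + 1·σ_2 = 6(Δ_1 - Δ_0) = 12
  1·σ_1 + 4·σ_2 + 1·σ_3 = 6(Δ_2 - Δ_1) = 24
Clamped end conditions give two more equations: 2h_0·σ_0 + h_0·σ_1 = 6(Δ_0 - S'(-1)) = -27 and h_2·σ_2 + 2h_2·σ_3 = 6(S'(2) - Δ_2) = 30.
Forward elimination and back-substitution give σ_0 = -256/15, σ_1 = 107/15, σ_2 = 8/15, σ_3 = 221/15.
On [1, 2], S(x) = -3 - 49/30·(x - 1) + 4/15·(x - 1)² + 71/30·(x - 1)³.
With (x - 1) = 1/3: S(4/3) = -1388/405.

-3.4272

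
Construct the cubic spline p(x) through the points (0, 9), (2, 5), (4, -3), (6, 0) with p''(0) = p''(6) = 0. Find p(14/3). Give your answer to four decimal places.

-3.1852

With M_i denoting the second derivative at x_i, h_i = 2, 2, 2, and Δ_i = (y_(i+1) − y_i)/h_i = -2, -4, 3/2:
  2·M_0 + 8·M_1 + 2·M_2 = 6(Δ_1 - Δ_0) = -12
  2·M_1 + 8·M_2 + 2·M_3 = 6(Δ_2 - Δ_1) = 33
Natural end conditions: M_0 = M_3 = 0.
Hence M_0 = 0, M_1 = -27/10, M_2 = 24/5, M_3 = 0.
On [4, 6], p(x) = -3 - 17/10·(x - 4) + 12/5·(x - 4)² - 2/5·(x - 4)³.
With (x - 4) = 2/3: p(14/3) = -86/27.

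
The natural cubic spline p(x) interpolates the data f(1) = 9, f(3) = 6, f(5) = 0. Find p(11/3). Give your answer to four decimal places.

4.2778

With m_i denoting the second derivative at x_i, h_i = 2, 2, and Δ_i = (y_(i+1) − y_i)/h_i = -3/2, -3:
  2·m_0 + 8·m_1 + 2·m_2 = 6(Δ_1 - Δ_0) = -9
Natural end conditions: m_0 = m_2 = 0.
Solving: m_0 = 0, m_1 = -9/8, m_2 = 0.
On [3, 5], p(x) = 6 - 9/4·(x - 3) - 9/16·(x - 3)² + 3/32·(x - 3)³.
With (x - 3) = 2/3: p(11/3) = 77/18.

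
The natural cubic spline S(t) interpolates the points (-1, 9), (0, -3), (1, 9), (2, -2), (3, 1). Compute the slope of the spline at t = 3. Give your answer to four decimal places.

8.8214

With M_i denoting the second derivative at x_i, h_i = 1, 1, 1, 1, and Δ_i = (y_(i+1) − y_i)/h_i = -12, 12, -11, 3:
  1·M_0 + 4·M_1 + 1·M_2 = 6(Δ_1 - Δ_0) = 144
  1·M_1 + 4·M_2 + 1·M_3 = 6(Δ_2 - Δ_1) = -138
  1·M_2 + 4·M_3 + 1·M_4 = 6(Δ_3 - Δ_2) = 84
Natural end conditions: M_0 = M_4 = 0.
Solving: M_0 = 0, M_1 = 699/14, M_2 = -390/7, M_3 = 489/14, M_4 = 0.
On [2, 3], S'(t) = b_3 + 2c_3·(t - 2) + 3d_3·(t - 2)² with b_3 = Δ_3 - h_3(2M_3 + M_4)/6 = -121/14, c_3 = M_3/2 = 489/28, d_3 = (M_4 - M_3)/(6h_3) = -163/28. So S'(3) = 247/28.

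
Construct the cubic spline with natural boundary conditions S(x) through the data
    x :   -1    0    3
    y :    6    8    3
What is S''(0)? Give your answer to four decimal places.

With m_i denoting the second derivative at x_i, h_i = 1, 3, and Δ_i = (y_(i+1) − y_i)/h_i = 2, -5/3:
  1·m_0 + 8·m_1 + 3·m_2 = 6(Δ_1 - Δ_0) = -22
Natural end conditions: m_0 = m_2 = 0.
Solving: m_0 = 0, m_1 = -11/4, m_2 = 0.

-2.7500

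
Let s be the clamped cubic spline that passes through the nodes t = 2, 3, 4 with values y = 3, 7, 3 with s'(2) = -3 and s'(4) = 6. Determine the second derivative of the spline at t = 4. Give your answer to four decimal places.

46.5000

Put σ_i = s'' at the i-th knot. Here h = (1, 1) and Δ = (4, -4), so the interior equations h_(i-1)·σ_(i-1) + 2(h_(i-1)+h_i)·σ_i + h_i·σ_(i+1) = 6(Δ_i − Δ_(i-1)) read
  1·σ_0 + 4·σ_1 + 1·σ_2 = 6(Δ_1 - Δ_0) = -48
Clamped end conditions give two more equations: 2h_0·σ_0 + h_0·σ_1 = 6(Δ_0 - s'(2)) = 42 and h_1·σ_1 + 2h_1·σ_2 = 6(s'(4) - Δ_1) = 60.
Forward elimination and back-substitution give σ_0 = 75/2, σ_1 = -33, σ_2 = 93/2.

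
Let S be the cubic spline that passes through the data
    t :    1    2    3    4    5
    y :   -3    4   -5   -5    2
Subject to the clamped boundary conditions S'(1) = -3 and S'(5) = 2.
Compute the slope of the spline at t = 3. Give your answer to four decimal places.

-8.8571

With M_i denoting the second derivative at x_i, h_i = 1, 1, 1, 1, and Δ_i = (y_(i+1) − y_i)/h_i = 7, -9, 0, 7:
  1·M_0 + 4·M_1 + 1·M_2 = 6(Δ_1 - Δ_0) = -96
  1·M_1 + 4·M_2 + 1·M_3 = 6(Δ_2 - Δ_1) = 54
  1·M_2 + 4·M_3 + 1·M_4 = 6(Δ_3 - Δ_2) = 42
Clamped end conditions give two more equations: 2h_0·M_0 + h_0·M_1 = 6(Δ_0 - S'(1)) = 60 and h_3·M_3 + 2h_3·M_4 = 6(S'(5) - Δ_3) = -30.
Solving the tridiagonal system: M_0 = 715/14, M_1 = -295/7, M_2 = 43/2, M_3 = 71/7, M_4 = -281/14.
On [3, 4], S'(t) = b_2 + 2c_2·(t - 3) + 3d_2·(t - 3)² with b_2 = Δ_2 - h_2(2M_2 + M_3)/6 = -62/7, c_2 = M_2/2 = 43/4, d_2 = (M_3 - M_2)/(6h_2) = -53/28. So S'(3) = -62/7.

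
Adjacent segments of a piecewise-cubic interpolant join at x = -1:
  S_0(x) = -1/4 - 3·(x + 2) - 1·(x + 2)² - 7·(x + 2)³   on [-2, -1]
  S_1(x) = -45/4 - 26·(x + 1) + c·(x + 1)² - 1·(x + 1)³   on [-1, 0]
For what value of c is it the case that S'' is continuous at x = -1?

S_0''(x) = -2 - 42·(x + 2), so S_0''(-1) = -44. On the right, S_1''(-1) = 2c, so c = -22.

-22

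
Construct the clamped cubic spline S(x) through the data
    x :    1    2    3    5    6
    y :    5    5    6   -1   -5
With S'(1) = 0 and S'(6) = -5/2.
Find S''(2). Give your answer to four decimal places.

Put M_i = S'' at the i-th knot. Here h = (1, 1, 2, 1) and Δ = (0, 1, -7/2, -4), so the interior equations h_(i-1)·M_(i-1) + 2(h_(i-1)+h_i)·M_i + h_i·M_(i+1) = 6(Δ_i − Δ_(i-1)) read
  1·M_0 + 4·M_1 + 1·M_2 = 6(Δ_1 - Δ_0) = 6
  1·M_1 + 6·M_2 + 2·M_3 = 6(Δ_2 - Δ_1) = -27
  2·M_2 + 6·M_3 + 1·M_4 = 6(Δ_3 - Δ_2) = -3
Clamped end conditions give two more equations: 2h_0·M_0 + h_0·M_1 = 6(Δ_0 - S'(1)) = 0 and h_3·M_3 + 2h_3·M_4 = 6(S'(6) - Δ_3) = 9.
Solving the tridiagonal system: M_0 = -205/128, M_1 = 205/64, M_2 = -667/128, M_3 = 17/32, M_4 = 271/64.

3.2031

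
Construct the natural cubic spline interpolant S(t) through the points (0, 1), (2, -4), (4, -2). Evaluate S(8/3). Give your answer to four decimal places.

Write M_i for S''(x_i). With h_i = 2, 2 and divided differences Δ_i = -5/2, 1, the continuity of S' gives the tridiagonal system
  2·M_0 + 8·M_1 + 2·M_2 = 6(Δ_1 - Δ_0) = 21
Natural end conditions: M_0 = M_2 = 0.
Hence M_0 = 0, M_1 = 21/8, M_2 = 0.
On [2, 4], S(t) = -4 - 3/4·(t - 2) + 21/16·(t - 2)² - 7/32·(t - 2)³.
With (t - 2) = 2/3: S(8/3) = -215/54.

-3.9815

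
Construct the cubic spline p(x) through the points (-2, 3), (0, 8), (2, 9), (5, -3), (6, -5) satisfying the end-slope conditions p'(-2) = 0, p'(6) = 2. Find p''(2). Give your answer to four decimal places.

With m_i denoting the second derivative at x_i, h_i = 2, 2, 3, 1, and Δ_i = (y_(i+1) − y_i)/h_i = 5/2, 1/2, -4, -2:
  2·m_0 + 8·m_1 + 2·m_2 = 6(Δ_1 - Δ_0) = -12
  2·m_1 + 10·m_2 + 3·m_3 = 6(Δ_2 - Δ_1) = -27
  3·m_2 + 8·m_3 + 1·m_4 = 6(Δ_3 - Δ_2) = 12
Clamped end conditions give two more equations: 2h_0·m_0 + h_0·m_1 = 6(Δ_0 - p'(-2)) = 15 and h_3·m_3 + 2h_3·m_4 = 6(p'(6) - Δ_3) = 24.
Hence m_0 = 229/48, m_1 = -49/24, m_2 = -125/48, m_3 = 25/24, m_4 = 551/48.

-2.6042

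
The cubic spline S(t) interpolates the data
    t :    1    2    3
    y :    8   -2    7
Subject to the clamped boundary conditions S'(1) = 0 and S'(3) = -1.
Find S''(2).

Let M_i = S''(x_i). Step sizes h_i = 1, 1; slopes of the chords Δ_i = (y_(i+1) - y_i)/h_i = -10, 9.
  1·M_0 + 4·M_1 + 1·M_2 = 6(Δ_1 - Δ_0) = 114
Clamped end conditions give two more equations: 2h_0·M_0 + h_0·M_1 = 6(Δ_0 - S'(1)) = -60 and h_1·M_1 + 2h_1·M_2 = 6(S'(3) - Δ_1) = -60.
Solving: M_0 = -59, M_1 = 58, M_2 = -59.

58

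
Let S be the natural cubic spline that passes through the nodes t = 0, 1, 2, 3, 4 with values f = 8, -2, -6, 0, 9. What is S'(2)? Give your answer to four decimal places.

Write M_i for S''(x_i). With h_i = 1, 1, 1, 1 and divided differences Δ_i = -10, -4, 6, 9, the continuity of S' gives the tridiagonal system
  1·M_0 + 4·M_1 + 1·M_2 = 6(Δ_1 - Δ_0) = 36
  1·M_1 + 4·M_2 + 1·M_3 = 6(Δ_2 - Δ_1) = 60
  1·M_2 + 4·M_3 + 1·M_4 = 6(Δ_3 - Δ_2) = 18
Natural end conditions: M_0 = M_4 = 0.
Hence M_0 = 0, M_1 = 159/28, M_2 = 93/7, M_3 = 33/28, M_4 = 0.
On [2, 3], S'(t) = b_2 + 2c_2·(t - 2) + 3d_2·(t - 2)² with b_2 = Δ_2 - h_2(2M_2 + M_3)/6 = 11/8, c_2 = M_2/2 = 93/14, d_2 = (M_3 - M_2)/(6h_2) = -113/56. So S'(2) = 11/8.

1.3750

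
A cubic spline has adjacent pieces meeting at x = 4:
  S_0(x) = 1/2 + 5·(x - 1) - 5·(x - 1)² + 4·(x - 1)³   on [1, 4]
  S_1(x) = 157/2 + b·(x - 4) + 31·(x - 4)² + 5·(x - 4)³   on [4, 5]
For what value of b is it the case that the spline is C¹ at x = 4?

83

S_0'(x) = 5 - 10·(x - 1) + 12·(x - 1)², so S_0'(4) = 83. On the right, S_1'(4) = b, so b = 83.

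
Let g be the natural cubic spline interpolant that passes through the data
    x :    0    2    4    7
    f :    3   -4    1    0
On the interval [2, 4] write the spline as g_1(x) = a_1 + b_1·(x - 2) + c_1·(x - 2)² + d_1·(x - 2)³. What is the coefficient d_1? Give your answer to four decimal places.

With M_i denoting the second derivative at x_i, h_i = 2, 2, 3, and Δ_i = (y_(i+1) − y_i)/h_i = -7/2, 5/2, -1/3:
  2·M_0 + 8·M_1 + 2·M_2 = 6(Δ_1 - Δ_0) = 36
  2·M_1 + 10·M_2 + 3·M_3 = 6(Δ_2 - Δ_1) = -17
Natural end conditions: M_0 = M_3 = 0.
Hence M_0 = 0, M_1 = 197/38, M_2 = -52/19, M_3 = 0.
On [2, 4], with g_1(x) = a_1 + b_1·(x - 2) + c_1·(x - 2)² + d_1·(x - 2)³: c_1 = M_1/2 = 197/76, d_1 = (M_2 - M_1)/(6h_1) = -301/456, b_1 = Δ_1 - h_1(2M_1 + M_2)/6 = -5/114.

-0.6601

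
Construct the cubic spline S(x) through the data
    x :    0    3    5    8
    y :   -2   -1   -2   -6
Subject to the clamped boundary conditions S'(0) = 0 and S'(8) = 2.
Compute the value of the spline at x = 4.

-1

Write M_i for S''(x_i). With h_i = 3, 2, 3 and divided differences Δ_i = 1/3, -1/2, -4/3, the continuity of S' gives the tridiagonal system
  3·M_0 + 10·M_1 + 2·M_2 = 6(Δ_1 - Δ_0) = -5
  2·M_1 + 10·M_2 + 3·M_3 = 6(Δ_2 - Δ_1) = -5
Clamped end conditions give two more equations: 2h_0·M_0 + h_0·M_1 = 6(Δ_0 - S'(0)) = 2 and h_2·M_2 + 2h_2·M_3 = 6(S'(8) - Δ_2) = 20.
Solving the tridiagonal system: M_0 = 19/39, M_1 = -4/13, M_2 = -22/13, M_3 = 163/39.
On [3, 5], S(x) = -1 + 7/26·(x - 3) - 2/13·(x - 3)² - 3/26·(x - 3)³.
With (x - 3) = 1: S(4) = -1.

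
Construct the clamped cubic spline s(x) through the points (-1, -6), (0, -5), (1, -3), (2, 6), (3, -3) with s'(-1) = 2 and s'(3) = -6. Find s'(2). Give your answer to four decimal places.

Put σ_i = s'' at the i-th knot. Here h = (1, 1, 1, 1) and Δ = (1, 2, 9, -9), so the interior equations h_(i-1)·σ_(i-1) + 2(h_(i-1)+h_i)·σ_i + h_i·σ_(i+1) = 6(Δ_i − Δ_(i-1)) read
  1·σ_0 + 4·σ_1 + 1·σ_2 = 6(Δ_1 - Δ_0) = 6
  1·σ_1 + 4·σ_2 + 1·σ_3 = 6(Δ_2 - Δ_1) = 42
  1·σ_2 + 4·σ_3 + 1·σ_4 = 6(Δ_3 - Δ_2) = -108
Clamped end conditions give two more equations: 2h_0·σ_0 + h_0·σ_1 = 6(Δ_0 - s'(-1)) = -6 and h_3·σ_3 + 2h_3·σ_4 = 6(s'(3) - Δ_3) = 18.
Hence σ_0 = -5/4, σ_1 = -7/2, σ_2 = 85/4, σ_3 = -79/2, σ_4 = 115/4.
On [2, 3], s'(x) = b_3 + 2c_3·(x - 2) + 3d_3·(x - 2)² with b_3 = Δ_3 - h_3(2σ_3 + σ_4)/6 = -5/8, c_3 = σ_3/2 = -79/4, d_3 = (σ_4 - σ_3)/(6h_3) = 91/8. So s'(2) = -5/8.

-0.6250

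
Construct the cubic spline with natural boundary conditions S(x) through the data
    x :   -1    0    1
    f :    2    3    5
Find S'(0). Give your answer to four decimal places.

Let M_i = S''(x_i). Step sizes h_i = 1, 1; slopes of the chords Δ_i = (y_(i+1) - y_i)/h_i = 1, 2.
  1·M_0 + 4·M_1 + 1·M_2 = 6(Δ_1 - Δ_0) = 6
Natural end conditions: M_0 = M_2 = 0.
Hence M_0 = 0, M_1 = 3/2, M_2 = 0.
On [0, 1], S'(x) = b_1 + 2c_1·x + 3d_1·x² with b_1 = Δ_1 - h_1(2M_1 + M_2)/6 = 3/2, c_1 = M_1/2 = 3/4, d_1 = (M_2 - M_1)/(6h_1) = -1/4. So S'(0) = 3/2.

1.5000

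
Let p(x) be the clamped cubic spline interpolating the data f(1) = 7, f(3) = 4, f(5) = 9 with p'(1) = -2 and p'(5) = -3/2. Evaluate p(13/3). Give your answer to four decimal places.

Put σ_i = p'' at the i-th knot. Here h = (2, 2) and Δ = (-3/2, 5/2), so the interior equations h_(i-1)·σ_(i-1) + 2(h_(i-1)+h_i)·σ_i + h_i·σ_(i+1) = 6(Δ_i − Δ_(i-1)) read
  2·σ_0 + 8·σ_1 + 2·σ_2 = 6(Δ_1 - Δ_0) = 24
Clamped end conditions give two more equations: 2h_0·σ_0 + h_0·σ_1 = 6(Δ_0 - p'(1)) = 3 and h_1·σ_1 + 2h_1·σ_2 = 6(p'(5) - Δ_1) = -24.
Solving: σ_0 = -17/8, σ_1 = 23/4, σ_2 = -71/8.
On [3, 5], p(x) = 4 + 13/8·(x - 3) + 23/8·(x - 3)² - 39/32·(x - 3)³.
With (x - 3) = 4/3: p(13/3) = 151/18.

8.3889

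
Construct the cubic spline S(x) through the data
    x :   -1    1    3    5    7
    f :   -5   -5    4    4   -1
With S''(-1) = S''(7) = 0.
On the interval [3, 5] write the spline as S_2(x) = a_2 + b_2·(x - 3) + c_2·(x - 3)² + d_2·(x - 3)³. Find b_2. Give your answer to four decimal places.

3.1250

With m_i denoting the second derivative at x_i, h_i = 2, 2, 2, 2, and Δ_i = (y_(i+1) − y_i)/h_i = 0, 9/2, 0, -5/2:
  2·m_0 + 8·m_1 + 2·m_2 = 6(Δ_1 - Δ_0) = 27
  2·m_1 + 8·m_2 + 2·m_3 = 6(Δ_2 - Δ_1) = -27
  2·m_2 + 8·m_3 + 2·m_4 = 6(Δ_3 - Δ_2) = -15
Natural end conditions: m_0 = m_4 = 0.
Forward elimination and back-substitution give m_0 = 0, m_1 = 249/56, m_2 = -30/7, m_3 = -45/56, m_4 = 0.
On [3, 5], with S_2(x) = a_2 + b_2·(x - 3) + c_2·(x - 3)² + d_2·(x - 3)³: c_2 = m_2/2 = -15/7, d_2 = (m_3 - m_2)/(6h_2) = 65/224, b_2 = Δ_2 - h_2(2m_2 + m_3)/6 = 25/8.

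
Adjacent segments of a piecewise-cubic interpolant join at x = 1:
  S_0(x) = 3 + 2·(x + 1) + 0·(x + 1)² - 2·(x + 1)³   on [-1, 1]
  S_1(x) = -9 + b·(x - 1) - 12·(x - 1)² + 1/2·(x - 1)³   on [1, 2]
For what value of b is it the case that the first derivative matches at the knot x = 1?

S_0'(x) = 2 + 0·(x + 1) - 6·(x + 1)², so S_0'(1) = -22. On the right, S_1'(1) = b, so b = -22.

-22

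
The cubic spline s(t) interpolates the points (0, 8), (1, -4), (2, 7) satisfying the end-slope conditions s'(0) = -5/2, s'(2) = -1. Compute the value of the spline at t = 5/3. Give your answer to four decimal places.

With σ_i denoting the second derivative at x_i, h_i = 1, 1, and Δ_i = (y_(i+1) − y_i)/h_i = -12, 11:
  1·σ_0 + 4·σ_1 + 1·σ_2 = 6(Δ_1 - Δ_0) = 138
Clamped end conditions give two more equations: 2h_0·σ_0 + h_0·σ_1 = 6(Δ_0 - s'(0)) = -57 and h_1·σ_1 + 2h_1·σ_2 = 6(s'(2) - Δ_1) = -72.
Forward elimination and back-substitution give σ_0 = -249/4, σ_1 = 135/2, σ_2 = -279/4.
On [1, 2], s(t) = -4 + 1/8·(t - 1) + 135/4·(t - 1)² - 183/8·(t - 1)³.
With (t - 1) = 2/3: s(5/3) = 155/36.

4.3056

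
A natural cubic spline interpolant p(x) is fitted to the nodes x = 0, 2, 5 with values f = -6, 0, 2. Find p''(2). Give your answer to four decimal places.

With M_i denoting the second derivative at x_i, h_i = 2, 3, and Δ_i = (y_(i+1) − y_i)/h_i = 3, 2/3:
  2·M_0 + 10·M_1 + 3·M_2 = 6(Δ_1 - Δ_0) = -14
Natural end conditions: M_0 = M_2 = 0.
Hence M_0 = 0, M_1 = -7/5, M_2 = 0.

-1.4000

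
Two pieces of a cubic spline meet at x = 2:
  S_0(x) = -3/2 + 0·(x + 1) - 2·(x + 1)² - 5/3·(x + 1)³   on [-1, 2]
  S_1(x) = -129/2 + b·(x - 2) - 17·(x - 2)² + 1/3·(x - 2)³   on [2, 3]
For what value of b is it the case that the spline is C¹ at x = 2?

S_0'(x) = 0 - 4·(x + 1) - 5·(x + 1)², so S_0'(2) = -57. On the right, S_1'(2) = b, so b = -57.

-57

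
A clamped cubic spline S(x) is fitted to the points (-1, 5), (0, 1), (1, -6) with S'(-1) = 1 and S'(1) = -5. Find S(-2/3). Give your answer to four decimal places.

4.6481

With σ_i denoting the second derivative at x_i, h_i = 1, 1, and Δ_i = (y_(i+1) − y_i)/h_i = -4, -7:
  1·σ_0 + 4·σ_1 + 1·σ_2 = 6(Δ_1 - Δ_0) = -18
Clamped end conditions give two more equations: 2h_0·σ_0 + h_0·σ_1 = 6(Δ_0 - S'(-1)) = -30 and h_1·σ_1 + 2h_1·σ_2 = 6(S'(1) - Δ_1) = 12.
Solving the tridiagonal system: σ_0 = -27/2, σ_1 = -3, σ_2 = 15/2.
On [-1, 0], S(x) = 5 + 1·(x + 1) - 27/4·(x + 1)² + 7/4·(x + 1)³.
With (x + 1) = 1/3: S(-2/3) = 251/54.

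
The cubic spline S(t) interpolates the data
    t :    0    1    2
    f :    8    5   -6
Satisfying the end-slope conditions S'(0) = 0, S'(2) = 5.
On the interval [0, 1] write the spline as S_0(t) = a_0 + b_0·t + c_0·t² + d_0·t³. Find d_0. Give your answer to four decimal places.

Put M_i = S'' at the i-th knot. Here h = (1, 1) and Δ = (-3, -11), so the interior equations h_(i-1)·M_(i-1) + 2(h_(i-1)+h_i)·M_i + h_i·M_(i+1) = 6(Δ_i − Δ_(i-1)) read
  1·M_0 + 4·M_1 + 1·M_2 = 6(Δ_1 - Δ_0) = -48
Clamped end conditions give two more equations: 2h_0·M_0 + h_0·M_1 = 6(Δ_0 - S'(0)) = -18 and h_1·M_1 + 2h_1·M_2 = 6(S'(2) - Δ_1) = 96.
Solving: M_0 = 11/2, M_1 = -29, M_2 = 125/2.
On [0, 1], with S_0(t) = a_0 + b_0·t + c_0·t² + d_0·t³: c_0 = M_0/2 = 11/4, d_0 = (M_1 - M_0)/(6h_0) = -23/4, b_0 = Δ_0 - h_0(2M_0 + M_1)/6 = 0.

-5.7500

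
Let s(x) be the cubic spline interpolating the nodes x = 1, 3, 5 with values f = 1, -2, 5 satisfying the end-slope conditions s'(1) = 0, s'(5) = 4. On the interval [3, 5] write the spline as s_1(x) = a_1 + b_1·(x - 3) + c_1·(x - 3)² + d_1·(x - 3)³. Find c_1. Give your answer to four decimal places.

2.7500

Let M_i = s''(x_i). Step sizes h_i = 2, 2; slopes of the chords Δ_i = (y_(i+1) - y_i)/h_i = -3/2, 7/2.
  2·M_0 + 8·M_1 + 2·M_2 = 6(Δ_1 - Δ_0) = 30
Clamped end conditions give two more equations: 2h_0·M_0 + h_0·M_1 = 6(Δ_0 - s'(1)) = -9 and h_1·M_1 + 2h_1·M_2 = 6(s'(5) - Δ_1) = 3.
Solving the tridiagonal system: M_0 = -5, M_1 = 11/2, M_2 = -2.
On [3, 5], with s_1(x) = a_1 + b_1·(x - 3) + c_1·(x - 3)² + d_1·(x - 3)³: c_1 = M_1/2 = 11/4, d_1 = (M_2 - M_1)/(6h_1) = -5/8, b_1 = Δ_1 - h_1(2M_1 + M_2)/6 = 1/2.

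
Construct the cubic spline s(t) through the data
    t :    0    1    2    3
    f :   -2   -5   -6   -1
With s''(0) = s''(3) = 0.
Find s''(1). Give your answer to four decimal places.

Write M_i for s''(x_i). With h_i = 1, 1, 1 and divided differences Δ_i = -3, -1, 5, the continuity of s' gives the tridiagonal system
  1·M_0 + 4·M_1 + 1·M_2 = 6(Δ_1 - Δ_0) = 12
  1·M_1 + 4·M_2 + 1·M_3 = 6(Δ_2 - Δ_1) = 36
Natural end conditions: M_0 = M_3 = 0.
Solving: M_0 = 0, M_1 = 4/5, M_2 = 44/5, M_3 = 0.

0.8000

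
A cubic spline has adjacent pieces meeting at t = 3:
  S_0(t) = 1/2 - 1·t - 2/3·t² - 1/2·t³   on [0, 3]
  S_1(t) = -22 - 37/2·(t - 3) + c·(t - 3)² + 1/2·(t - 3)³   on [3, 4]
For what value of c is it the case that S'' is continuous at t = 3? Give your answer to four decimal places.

S_0''(t) = -4/3 - 3·t, so S_0''(3) = -31/3. On the right, S_1''(3) = 2c, so c = -31/6.

-5.1667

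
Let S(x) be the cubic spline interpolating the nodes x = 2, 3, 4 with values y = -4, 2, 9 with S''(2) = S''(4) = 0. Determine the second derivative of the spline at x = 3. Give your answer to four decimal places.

Write M_i for S''(x_i). With h_i = 1, 1 and divided differences Δ_i = 6, 7, the continuity of S' gives the tridiagonal system
  1·M_0 + 4·M_1 + 1·M_2 = 6(Δ_1 - Δ_0) = 6
Natural end conditions: M_0 = M_2 = 0.
Solving the tridiagonal system: M_0 = 0, M_1 = 3/2, M_2 = 0.

1.5000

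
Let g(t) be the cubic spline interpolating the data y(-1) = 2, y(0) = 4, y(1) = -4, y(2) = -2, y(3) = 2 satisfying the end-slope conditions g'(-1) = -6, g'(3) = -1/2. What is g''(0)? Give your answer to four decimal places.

-30.3929

Write σ_i for g''(x_i). With h_i = 1, 1, 1, 1 and divided differences Δ_i = 2, -8, 2, 4, the continuity of g' gives the tridiagonal system
  1·σ_0 + 4·σ_1 + 1·σ_2 = 6(Δ_1 - Δ_0) = -60
  1·σ_1 + 4·σ_2 + 1·σ_3 = 6(Δ_2 - Δ_1) = 60
  1·σ_2 + 4·σ_3 + 1·σ_4 = 6(Δ_3 - Δ_2) = 12
Clamped end conditions give two more equations: 2h_0·σ_0 + h_0·σ_1 = 6(Δ_0 - g'(-1)) = 48 and h_3·σ_3 + 2h_3·σ_4 = 6(g'(3) - Δ_3) = -27.
Solving the tridiagonal system: σ_0 = 2195/56, σ_1 = -851/28, σ_2 = 179/8, σ_3 = 25/28, σ_4 = -781/56.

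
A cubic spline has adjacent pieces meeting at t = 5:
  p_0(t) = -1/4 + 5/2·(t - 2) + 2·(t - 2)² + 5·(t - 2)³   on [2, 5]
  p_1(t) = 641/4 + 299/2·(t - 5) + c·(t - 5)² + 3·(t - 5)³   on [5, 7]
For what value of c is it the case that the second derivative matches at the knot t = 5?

47

p_0''(t) = 4 + 30·(t - 2), so p_0''(5) = 94. On the right, p_1''(5) = 2c, so c = 47.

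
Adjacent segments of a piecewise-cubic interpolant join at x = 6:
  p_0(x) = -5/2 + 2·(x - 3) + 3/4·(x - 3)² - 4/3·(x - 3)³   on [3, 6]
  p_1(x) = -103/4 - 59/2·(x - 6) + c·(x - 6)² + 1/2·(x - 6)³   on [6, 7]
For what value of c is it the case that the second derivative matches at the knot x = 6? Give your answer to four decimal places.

p_0''(x) = 3/2 - 8·(x - 3), so p_0''(6) = -45/2. On the right, p_1''(6) = 2c, so c = -45/4.

-11.2500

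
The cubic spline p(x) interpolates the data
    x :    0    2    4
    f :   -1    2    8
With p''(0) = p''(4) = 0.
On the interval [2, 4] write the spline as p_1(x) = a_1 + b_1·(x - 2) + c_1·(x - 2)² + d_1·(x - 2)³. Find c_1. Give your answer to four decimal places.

Let σ_i = p''(x_i). Step sizes h_i = 2, 2; slopes of the chords Δ_i = (y_(i+1) - y_i)/h_i = 3/2, 3.
  2·σ_0 + 8·σ_1 + 2·σ_2 = 6(Δ_1 - Δ_0) = 9
Natural end conditions: σ_0 = σ_2 = 0.
Solving: σ_0 = 0, σ_1 = 9/8, σ_2 = 0.
On [2, 4], with p_1(x) = a_1 + b_1·(x - 2) + c_1·(x - 2)² + d_1·(x - 2)³: c_1 = σ_1/2 = 9/16, d_1 = (σ_2 - σ_1)/(6h_1) = -3/32, b_1 = Δ_1 - h_1(2σ_1 + σ_2)/6 = 9/4.

0.5625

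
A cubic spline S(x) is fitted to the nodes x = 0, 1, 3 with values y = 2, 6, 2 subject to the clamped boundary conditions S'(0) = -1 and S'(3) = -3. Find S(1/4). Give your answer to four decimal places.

2.3047

With M_i denoting the second derivative at x_i, h_i = 1, 2, and Δ_i = (y_(i+1) − y_i)/h_i = 4, -2:
  1·M_0 + 6·M_1 + 2·M_2 = 6(Δ_1 - Δ_0) = -36
Clamped end conditions give two more equations: 2h_0·M_0 + h_0·M_1 = 6(Δ_0 - S'(0)) = 30 and h_1·M_1 + 2h_1·M_2 = 6(S'(3) - Δ_1) = -6.
Solving the tridiagonal system: M_0 = 61/3, M_1 = -32/3, M_2 = 23/6.
On [0, 1], S(x) = 2 - 1·x + 61/6·x² - 31/6·x³.
With x = 1/4: S(1/4) = 295/128.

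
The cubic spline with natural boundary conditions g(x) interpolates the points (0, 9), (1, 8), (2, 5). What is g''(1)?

Let m_i = g''(x_i). Step sizes h_i = 1, 1; slopes of the chords Δ_i = (y_(i+1) - y_i)/h_i = -1, -3.
  1·m_0 + 4·m_1 + 1·m_2 = 6(Δ_1 - Δ_0) = -12
Natural end conditions: m_0 = m_2 = 0.
Solving the tridiagonal system: m_0 = 0, m_1 = -3, m_2 = 0.

-3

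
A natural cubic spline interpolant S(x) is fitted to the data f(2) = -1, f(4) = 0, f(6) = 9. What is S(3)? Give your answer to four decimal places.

With M_i denoting the second derivative at x_i, h_i = 2, 2, and Δ_i = (y_(i+1) − y_i)/h_i = 1/2, 9/2:
  2·M_0 + 8·M_1 + 2·M_2 = 6(Δ_1 - Δ_0) = 24
Natural end conditions: M_0 = M_2 = 0.
Solving: M_0 = 0, M_1 = 3, M_2 = 0.
On [2, 4], S(x) = -1 - 1/2·(x - 2) + 0·(x - 2)² + 1/4·(x - 2)³.
With (x - 2) = 1: S(3) = -5/4.

-1.2500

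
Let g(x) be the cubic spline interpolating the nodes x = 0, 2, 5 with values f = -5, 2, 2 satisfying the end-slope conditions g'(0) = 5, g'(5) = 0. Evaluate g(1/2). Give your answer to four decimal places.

With m_i denoting the second derivative at x_i, h_i = 2, 3, and Δ_i = (y_(i+1) − y_i)/h_i = 7/2, 0:
  2·m_0 + 10·m_1 + 3·m_2 = 6(Δ_1 - Δ_0) = -21
Clamped end conditions give two more equations: 2h_0·m_0 + h_0·m_1 = 6(Δ_0 - g'(0)) = -9 and h_1·m_1 + 2h_1·m_2 = 6(g'(5) - Δ_1) = 0.
Solving: m_0 = -23/20, m_1 = -11/5, m_2 = 11/10.
On [0, 2], g(x) = -5 + 5·x - 23/40·x² - 7/80·x³.
With x = 1/2: g(1/2) = -1699/640.

-2.6547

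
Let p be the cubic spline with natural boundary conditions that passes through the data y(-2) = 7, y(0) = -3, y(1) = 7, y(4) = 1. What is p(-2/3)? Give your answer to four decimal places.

Let M_i = p''(x_i). Step sizes h_i = 2, 1, 3; slopes of the chords Δ_i = (y_(i+1) - y_i)/h_i = -5, 10, -2.
  2·M_0 + 6·M_1 + 1·M_2 = 6(Δ_1 - Δ_0) = 90
  1·M_1 + 8·M_2 + 3·M_3 = 6(Δ_2 - Δ_1) = -72
Natural end conditions: M_0 = M_3 = 0.
Solving: M_0 = 0, M_1 = 792/47, M_2 = -522/47, M_3 = 0.
On [-2, 0], p(t) = 7 - 499/47·(t + 2) + 0·(t + 2)² + 66/47·(t + 2)³.
With (t + 2) = 4/3: p(-2/3) = -1619/423.

-3.8274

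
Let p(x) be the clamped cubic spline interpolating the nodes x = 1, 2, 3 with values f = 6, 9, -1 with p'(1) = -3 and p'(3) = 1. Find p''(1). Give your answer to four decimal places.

39.5000

Put σ_i = p'' at the i-th knot. Here h = (1, 1) and Δ = (3, -10), so the interior equations h_(i-1)·σ_(i-1) + 2(h_(i-1)+h_i)·σ_i + h_i·σ_(i+1) = 6(Δ_i − Δ_(i-1)) read
  1·σ_0 + 4·σ_1 + 1·σ_2 = 6(Δ_1 - Δ_0) = -78
Clamped end conditions give two more equations: 2h_0·σ_0 + h_0·σ_1 = 6(Δ_0 - p'(1)) = 36 and h_1·σ_1 + 2h_1·σ_2 = 6(p'(3) - Δ_1) = 66.
Solving: σ_0 = 79/2, σ_1 = -43, σ_2 = 109/2.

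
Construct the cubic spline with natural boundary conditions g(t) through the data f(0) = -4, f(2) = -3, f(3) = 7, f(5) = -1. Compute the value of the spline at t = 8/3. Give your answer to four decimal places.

4.0550

With M_i denoting the second derivative at x_i, h_i = 2, 1, 2, and Δ_i = (y_(i+1) − y_i)/h_i = 1/2, 10, -4:
  2·M_0 + 6·M_1 + 1·M_2 = 6(Δ_1 - Δ_0) = 57
  1·M_1 + 6·M_2 + 2·M_3 = 6(Δ_2 - Δ_1) = -84
Natural end conditions: M_0 = M_3 = 0.
Solving the tridiagonal system: M_0 = 0, M_1 = 426/35, M_2 = -561/35, M_3 = 0.
On [2, 3], g(t) = -3 + 603/70·(t - 2) + 213/35·(t - 2)² - 47/10·(t - 2)³.
With (t - 2) = 2/3: g(8/3) = 3832/945.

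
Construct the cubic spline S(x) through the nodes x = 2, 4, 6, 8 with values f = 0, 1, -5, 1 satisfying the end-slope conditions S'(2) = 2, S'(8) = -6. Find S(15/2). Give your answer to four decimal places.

Put m_i = S'' at the i-th knot. Here h = (2, 2, 2) and Δ = (1/2, -3, 3), so the interior equations h_(i-1)·m_(i-1) + 2(h_(i-1)+h_i)·m_i + h_i·m_(i+1) = 6(Δ_i − Δ_(i-1)) read
  2·m_0 + 8·m_1 + 2·m_2 = 6(Δ_1 - Δ_0) = -21
  2·m_1 + 8·m_2 + 2·m_3 = 6(Δ_2 - Δ_1) = 36
Clamped end conditions give two more equations: 2h_0·m_0 + h_0·m_1 = 6(Δ_0 - S'(2)) = -9 and h_2·m_2 + 2h_2·m_3 = 6(S'(8) - Δ_2) = -54.
Solving: m_0 = 13/30, m_1 = -161/30, m_2 = 158/15, m_3 = -563/30.
On [6, 8], S(x) = -5 + 67/30·(x - 6) + 79/15·(x - 6)² - 293/120·(x - 6)³.
With (x - 6) = 3/2: S(15/2) = 627/320.

1.9594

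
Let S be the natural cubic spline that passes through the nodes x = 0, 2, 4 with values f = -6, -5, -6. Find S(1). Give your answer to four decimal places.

-5.3125

Put M_i = S'' at the i-th knot. Here h = (2, 2) and Δ = (1/2, -1/2), so the interior equations h_(i-1)·M_(i-1) + 2(h_(i-1)+h_i)·M_i + h_i·M_(i+1) = 6(Δ_i − Δ_(i-1)) read
  2·M_0 + 8·M_1 + 2·M_2 = 6(Δ_1 - Δ_0) = -6
Natural end conditions: M_0 = M_2 = 0.
Solving the tridiagonal system: M_0 = 0, M_1 = -3/4, M_2 = 0.
On [0, 2], S(x) = -6 + 3/4·x + 0·x² - 1/16·x³.
With x = 1: S(1) = -85/16.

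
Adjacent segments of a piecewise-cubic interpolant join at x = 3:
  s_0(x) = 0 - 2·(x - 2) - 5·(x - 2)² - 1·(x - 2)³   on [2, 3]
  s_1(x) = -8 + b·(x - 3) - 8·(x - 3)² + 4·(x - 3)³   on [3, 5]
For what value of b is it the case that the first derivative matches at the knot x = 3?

-15

s_0'(x) = -2 - 10·(x - 2) - 3·(x - 2)², so s_0'(3) = -15. On the right, s_1'(3) = b, so b = -15.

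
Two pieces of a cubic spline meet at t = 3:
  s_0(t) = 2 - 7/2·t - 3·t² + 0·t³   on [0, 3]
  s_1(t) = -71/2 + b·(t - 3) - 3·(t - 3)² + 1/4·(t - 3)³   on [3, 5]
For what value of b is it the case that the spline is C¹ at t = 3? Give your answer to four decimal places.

s_0'(t) = -7/2 - 6·t + 0·t², so s_0'(3) = -43/2. On the right, s_1'(3) = b, so b = -43/2.

-21.5000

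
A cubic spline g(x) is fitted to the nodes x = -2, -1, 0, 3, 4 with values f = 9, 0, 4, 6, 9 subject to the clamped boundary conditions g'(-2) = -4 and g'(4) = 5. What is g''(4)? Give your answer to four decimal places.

Write m_i for g''(x_i). With h_i = 1, 1, 3, 1 and divided differences Δ_i = -9, 4, 2/3, 3, the continuity of g' gives the tridiagonal system
  1·m_0 + 4·m_1 + 1·m_2 = 6(Δ_1 - Δ_0) = 78
  1·m_1 + 8·m_2 + 3·m_3 = 6(Δ_2 - Δ_1) = -20
  3·m_2 + 8·m_3 + 1·m_4 = 6(Δ_3 - Δ_2) = 14
Clamped end conditions give two more equations: 2h_0·m_0 + h_0·m_1 = 6(Δ_0 - g'(-2)) = -30 and h_3·m_3 + 2h_3·m_4 = 6(g'(4) - Δ_3) = 12.
Solving: m_0 = -3349/114, m_1 = 1639/57, m_2 = -871/114, m_3 = 235/57, m_4 = 449/114.

3.9386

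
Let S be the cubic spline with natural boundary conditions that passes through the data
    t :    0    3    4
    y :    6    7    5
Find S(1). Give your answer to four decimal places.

Write m_i for S''(x_i). With h_i = 3, 1 and divided differences Δ_i = 1/3, -2, the continuity of S' gives the tridiagonal system
  3·m_0 + 8·m_1 + 1·m_2 = 6(Δ_1 - Δ_0) = -14
Natural end conditions: m_0 = m_2 = 0.
Solving: m_0 = 0, m_1 = -7/4, m_2 = 0.
On [0, 3], S(t) = 6 + 29/24·t + 0·t² - 7/72·t³.
With t = 1: S(1) = 64/9.

7.1111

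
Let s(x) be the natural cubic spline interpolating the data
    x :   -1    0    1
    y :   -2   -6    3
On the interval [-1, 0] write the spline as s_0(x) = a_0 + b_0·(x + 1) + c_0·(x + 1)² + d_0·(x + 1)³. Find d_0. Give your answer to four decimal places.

3.2500

Let M_i = s''(x_i). Step sizes h_i = 1, 1; slopes of the chords Δ_i = (y_(i+1) - y_i)/h_i = -4, 9.
  1·M_0 + 4·M_1 + 1·M_2 = 6(Δ_1 - Δ_0) = 78
Natural end conditions: M_0 = M_2 = 0.
Solving: M_0 = 0, M_1 = 39/2, M_2 = 0.
On [-1, 0], with s_0(x) = a_0 + b_0·(x + 1) + c_0·(x + 1)² + d_0·(x + 1)³: c_0 = M_0/2 = 0, d_0 = (M_1 - M_0)/(6h_0) = 13/4, b_0 = Δ_0 - h_0(2M_0 + M_1)/6 = -29/4.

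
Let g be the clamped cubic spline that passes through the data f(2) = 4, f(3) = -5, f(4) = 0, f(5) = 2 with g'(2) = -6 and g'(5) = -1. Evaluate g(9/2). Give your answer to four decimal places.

1.9083

With σ_i denoting the second derivative at x_i, h_i = 1, 1, 1, and Δ_i = (y_(i+1) − y_i)/h_i = -9, 5, 2:
  1·σ_0 + 4·σ_1 + 1·σ_2 = 6(Δ_1 - Δ_0) = 84
  1·σ_1 + 4·σ_2 + 1·σ_3 = 6(Δ_2 - Δ_1) = -18
Clamped end conditions give two more equations: 2h_0·σ_0 + h_0·σ_1 = 6(Δ_0 - g'(2)) = -18 and h_2·σ_2 + 2h_2·σ_3 = 6(g'(5) - Δ_2) = -18.
Forward elimination and back-substitution give σ_0 = -358/15, σ_1 = 446/15, σ_2 = -166/15, σ_3 = -52/15.
On [4, 5], g(x) = 0 + 94/15·(x - 4) - 83/15·(x - 4)² + 19/15·(x - 4)³.
With (x - 4) = 1/2: g(9/2) = 229/120.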